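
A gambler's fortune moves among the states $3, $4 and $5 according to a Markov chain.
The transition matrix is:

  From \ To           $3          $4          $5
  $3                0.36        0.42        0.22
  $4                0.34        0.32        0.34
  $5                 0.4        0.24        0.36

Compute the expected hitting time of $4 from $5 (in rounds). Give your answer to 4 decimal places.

Let t(s) be the expected number of rounds to first reach $4 from state s, with t($4) = 0. Conditioning on the first round:
t($3) = 1 + 0.36·t($3) + 0.22·t($5)
t($5) = 1 + 0.4·t($3) + 0.36·t($5)
Solving: t($3) = 2.6741, t($5) = 3.2338.
Expected rounds from $5 to $4: 3.2338.

3.2338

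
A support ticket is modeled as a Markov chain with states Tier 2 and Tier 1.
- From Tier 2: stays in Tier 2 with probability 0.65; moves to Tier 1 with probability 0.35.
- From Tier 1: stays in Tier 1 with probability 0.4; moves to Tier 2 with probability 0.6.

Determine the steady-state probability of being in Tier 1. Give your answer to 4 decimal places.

Let the stationary distribution be π with π = πP and π_1 + π_2 = 1.
π_1 = 0.65·π_1 + 0.6·π_2
Solving with the normalization constraint gives π = (0.6316, 0.3684).
So the stationary probability of Tier 1 is 0.3684.

0.3684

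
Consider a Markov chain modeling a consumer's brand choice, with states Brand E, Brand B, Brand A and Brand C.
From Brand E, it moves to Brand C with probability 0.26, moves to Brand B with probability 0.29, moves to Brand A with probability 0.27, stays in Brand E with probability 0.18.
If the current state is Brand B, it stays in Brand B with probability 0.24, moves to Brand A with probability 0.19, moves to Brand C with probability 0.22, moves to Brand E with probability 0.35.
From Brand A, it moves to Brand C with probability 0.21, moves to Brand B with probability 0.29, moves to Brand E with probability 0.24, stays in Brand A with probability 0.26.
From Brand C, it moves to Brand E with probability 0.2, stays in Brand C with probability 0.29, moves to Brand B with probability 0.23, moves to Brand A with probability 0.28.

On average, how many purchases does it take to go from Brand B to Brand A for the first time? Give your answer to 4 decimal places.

4.2788

Let t(s) be the expected number of purchases to first reach Brand A from state s, with t(Brand A) = 0. Conditioning on the first purchase:
t(Brand E) = 1 + 0.18·t(Brand E) + 0.29·t(Brand B) + 0.26·t(Brand C)
t(Brand B) = 1 + 0.35·t(Brand E) + 0.24·t(Brand B) + 0.22·t(Brand C)
t(Brand C) = 1 + 0.2·t(Brand E) + 0.23·t(Brand B) + 0.29·t(Brand C)
Solving: t(Brand E) = 3.9737, t(Brand B) = 4.2788, t(Brand C) = 3.9139.
Expected purchases from Brand B to Brand A: 4.2788.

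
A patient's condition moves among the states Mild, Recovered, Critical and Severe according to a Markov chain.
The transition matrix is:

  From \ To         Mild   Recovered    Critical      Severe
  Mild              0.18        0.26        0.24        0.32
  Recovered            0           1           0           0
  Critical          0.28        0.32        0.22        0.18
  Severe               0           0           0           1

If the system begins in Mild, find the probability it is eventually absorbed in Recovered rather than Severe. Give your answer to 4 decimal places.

0.4885

Let h(s) be the probability of absorption at Recovered starting from transient state s. Then h(Recovered) = 1 and h(Severe) = 0. By first-step analysis:
h(Mild) = 0.18·h(Mild) + 0.26·1 + 0.24·h(Critical) + 0.32·0
h(Critical) = 0.28·h(Mild) + 0.32·1 + 0.22·h(Critical) + 0.18·0
Solving: h(Mild) = 0.4885, h(Critical) = 0.5856.
Starting from Mild, the probability is 0.4885.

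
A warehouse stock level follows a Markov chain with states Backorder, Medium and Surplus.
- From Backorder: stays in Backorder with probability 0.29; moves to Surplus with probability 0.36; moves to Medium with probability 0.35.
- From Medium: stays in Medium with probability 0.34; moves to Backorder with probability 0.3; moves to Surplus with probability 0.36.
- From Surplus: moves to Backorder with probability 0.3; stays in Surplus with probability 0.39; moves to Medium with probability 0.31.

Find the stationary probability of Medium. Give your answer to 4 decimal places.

Let the stationary distribution be π with π = πP and π_1 + π_2 + π_3 = 1.
π_1 = 0.29·π_1 + 0.3·π_2 + 0.3·π_3
π_2 = 0.35·π_1 + 0.34·π_2 + 0.31·π_3
Solving with the normalization constraint gives π = (0.2970, 0.3318, 0.3711).
So the stationary probability of Medium is 0.3318.

0.3318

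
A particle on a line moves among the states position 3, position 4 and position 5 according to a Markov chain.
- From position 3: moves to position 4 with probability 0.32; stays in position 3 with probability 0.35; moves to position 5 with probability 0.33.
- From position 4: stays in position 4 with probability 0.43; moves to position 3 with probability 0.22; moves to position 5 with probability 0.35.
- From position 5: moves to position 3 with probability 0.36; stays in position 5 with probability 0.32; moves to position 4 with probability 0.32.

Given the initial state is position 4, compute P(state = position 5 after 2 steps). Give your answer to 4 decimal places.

0.3351

Sum over the intermediate state after 1 step:
P = P(position 4→position 3)·P(position 3→position 5) + P(position 4→position 4)·P(position 4→position 5) + P(position 4→position 5)·P(position 5→position 5)
  = 0.22×0.33 + 0.43×0.35 + 0.35×0.32
  = 0.0726 + 0.1505 + 0.1120 = 0.3351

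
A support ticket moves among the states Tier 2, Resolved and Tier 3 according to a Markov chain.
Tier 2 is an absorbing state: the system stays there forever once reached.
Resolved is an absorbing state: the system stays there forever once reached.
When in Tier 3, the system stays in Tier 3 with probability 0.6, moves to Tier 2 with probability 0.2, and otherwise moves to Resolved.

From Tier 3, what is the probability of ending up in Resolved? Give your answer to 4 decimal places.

0.5000

Let h(s) be the probability of absorption at Resolved starting from transient state s. Then h(Resolved) = 1 and h(Tier 2) = 0. By first-step analysis:
h(Tier 3) = 0.2·0 + 0.2·1 + 0.6·h(Tier 3)
Solving: h(Tier 3) = 0.5000.
Starting from Tier 3, the probability is 0.5000.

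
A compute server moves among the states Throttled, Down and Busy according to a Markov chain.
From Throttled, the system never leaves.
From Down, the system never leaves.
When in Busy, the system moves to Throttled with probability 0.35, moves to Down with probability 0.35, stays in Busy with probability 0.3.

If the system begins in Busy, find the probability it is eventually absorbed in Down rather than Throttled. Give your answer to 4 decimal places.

0.5000

Let h(s) be the probability of absorption at Down starting from transient state s. Then h(Down) = 1 and h(Throttled) = 0. By first-step analysis:
h(Busy) = 0.35·0 + 0.35·1 + 0.3·h(Busy)
Solving: h(Busy) = 0.5000.
Starting from Busy, the probability is 0.5000.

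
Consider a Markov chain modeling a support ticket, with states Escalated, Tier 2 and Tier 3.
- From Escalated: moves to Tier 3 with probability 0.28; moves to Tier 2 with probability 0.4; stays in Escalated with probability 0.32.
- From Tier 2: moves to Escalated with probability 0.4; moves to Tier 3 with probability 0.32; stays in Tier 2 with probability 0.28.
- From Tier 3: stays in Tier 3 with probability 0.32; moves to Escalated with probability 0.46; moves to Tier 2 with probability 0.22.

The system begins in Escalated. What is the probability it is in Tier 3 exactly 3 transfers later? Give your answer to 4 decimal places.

0.3044

Propagate the distribution vector 3 transfers from Escalated.
After 0 transfers: (1.0000, 0.0000, 0.0000)
After 1 transfer: (0.3200, 0.4000, 0.2800)
After 2 transfers: (0.3912, 0.3016, 0.3072)
After 3 transfers: (0.3871, 0.3085, 0.3044)
P(in Tier 3 after 3 transfers) = 0.3044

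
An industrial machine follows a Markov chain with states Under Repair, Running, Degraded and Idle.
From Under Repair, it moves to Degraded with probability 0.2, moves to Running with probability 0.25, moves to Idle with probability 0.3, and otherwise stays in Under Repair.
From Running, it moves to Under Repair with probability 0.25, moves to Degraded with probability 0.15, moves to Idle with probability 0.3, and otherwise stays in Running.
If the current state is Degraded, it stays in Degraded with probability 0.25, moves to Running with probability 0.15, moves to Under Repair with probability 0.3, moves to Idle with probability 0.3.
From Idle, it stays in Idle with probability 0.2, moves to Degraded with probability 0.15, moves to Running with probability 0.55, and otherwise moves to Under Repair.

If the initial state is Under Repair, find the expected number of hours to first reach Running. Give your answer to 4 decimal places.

3.2031

Let t(s) be the expected number of hours to first reach Running from state s, with t(Running) = 0. Conditioning on the first hour:
t(Under Repair) = 1 + 0.25·t(Under Repair) + 0.2·t(Degraded) + 0.3·t(Idle)
t(Degraded) = 1 + 0.3·t(Under Repair) + 0.25·t(Degraded) + 0.3·t(Idle)
t(Idle) = 1 + 0.1·t(Under Repair) + 0.15·t(Degraded) + 0.2·t(Idle)
Solving: t(Under Repair) = 3.2031, t(Degraded) = 3.5402, t(Idle) = 2.3142.
Expected hours from Under Repair to Running: 3.2031.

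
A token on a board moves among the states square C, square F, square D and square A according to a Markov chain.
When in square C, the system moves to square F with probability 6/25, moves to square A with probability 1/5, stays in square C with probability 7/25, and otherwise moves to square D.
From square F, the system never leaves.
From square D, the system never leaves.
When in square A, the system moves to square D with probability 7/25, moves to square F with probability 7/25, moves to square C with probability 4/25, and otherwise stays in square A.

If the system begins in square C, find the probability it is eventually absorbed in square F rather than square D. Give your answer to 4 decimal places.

0.4704

Let h(s) be the probability of absorption at square F starting from transient state s. Then h(square F) = 1 and h(square D) = 0. By first-step analysis:
h(square C) = 0.28·h(square C) + 0.24·1 + 0.28·0 + 0.2·h(square A)
h(square A) = 0.16·h(square C) + 0.28·1 + 0.28·0 + 0.28·h(square A)
Solving: h(square C) = 0.4704, h(square A) = 0.4934.
Starting from square C, the probability is 0.4704.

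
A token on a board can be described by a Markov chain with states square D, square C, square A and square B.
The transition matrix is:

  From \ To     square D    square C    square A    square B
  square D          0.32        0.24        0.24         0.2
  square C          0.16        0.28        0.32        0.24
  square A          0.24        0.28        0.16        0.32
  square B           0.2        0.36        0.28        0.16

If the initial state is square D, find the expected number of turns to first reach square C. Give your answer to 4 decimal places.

3.6300

Let t(s) be the expected number of turns to first reach square C from state s, with t(square C) = 0. Conditioning on the first turn:
t(square D) = 1 + 0.32·t(square D) + 0.24·t(square A) + 0.2·t(square B)
t(square A) = 1 + 0.24·t(square D) + 0.16·t(square A) + 0.32·t(square B)
t(square B) = 1 + 0.2·t(square D) + 0.28·t(square A) + 0.16·t(square B)
Solving: t(square D) = 3.6300, t(square A) = 3.4483, t(square B) = 3.2042.
Expected turns from square D to square C: 3.6300.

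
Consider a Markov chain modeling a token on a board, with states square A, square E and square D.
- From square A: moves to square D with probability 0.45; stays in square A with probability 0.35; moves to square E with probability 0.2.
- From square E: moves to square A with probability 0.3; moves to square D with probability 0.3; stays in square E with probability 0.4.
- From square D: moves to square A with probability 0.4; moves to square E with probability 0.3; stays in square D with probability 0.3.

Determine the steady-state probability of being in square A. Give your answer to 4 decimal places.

0.3529

Let the stationary distribution be π with π = πP and π_1 + π_2 + π_3 = 1.
π_1 = 0.35·π_1 + 0.3·π_2 + 0.4·π_3
π_2 = 0.2·π_1 + 0.4·π_2 + 0.3·π_3
Solving with the normalization constraint gives π = (0.3529, 0.2941, 0.3529).
So the stationary probability of square A is 0.3529.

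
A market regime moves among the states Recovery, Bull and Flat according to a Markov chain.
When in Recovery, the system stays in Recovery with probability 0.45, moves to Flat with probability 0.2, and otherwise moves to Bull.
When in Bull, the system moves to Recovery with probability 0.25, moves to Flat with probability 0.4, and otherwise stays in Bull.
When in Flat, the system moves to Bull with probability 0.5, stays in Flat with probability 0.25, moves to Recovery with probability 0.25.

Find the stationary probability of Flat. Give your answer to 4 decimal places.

Let the stationary distribution be π with π = πP and π_1 + π_2 + π_3 = 1.
π_1 = 0.45·π_1 + 0.25·π_2 + 0.25·π_3
π_2 = 0.35·π_1 + 0.35·π_2 + 0.5·π_3
Solving with the normalization constraint gives π = (0.3125, 0.3940, 0.2935).
So the stationary probability of Flat is 0.2935.

0.2935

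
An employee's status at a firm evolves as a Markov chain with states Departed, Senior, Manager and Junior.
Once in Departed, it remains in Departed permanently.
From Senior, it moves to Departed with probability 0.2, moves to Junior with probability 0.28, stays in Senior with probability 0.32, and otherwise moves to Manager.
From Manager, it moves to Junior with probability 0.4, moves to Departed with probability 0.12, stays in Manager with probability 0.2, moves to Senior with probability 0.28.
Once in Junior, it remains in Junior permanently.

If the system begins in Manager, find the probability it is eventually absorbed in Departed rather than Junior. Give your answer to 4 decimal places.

0.2820

Let h(s) be the probability of absorption at Departed starting from transient state s. Then h(Departed) = 1 and h(Junior) = 0. By first-step analysis:
h(Senior) = 0.2·1 + 0.32·h(Senior) + 0.2·h(Manager) + 0.28·0
h(Manager) = 0.12·1 + 0.28·h(Senior) + 0.2·h(Manager) + 0.4·0
Solving: h(Senior) = 0.3770, h(Manager) = 0.2820.
Starting from Manager, the probability is 0.2820.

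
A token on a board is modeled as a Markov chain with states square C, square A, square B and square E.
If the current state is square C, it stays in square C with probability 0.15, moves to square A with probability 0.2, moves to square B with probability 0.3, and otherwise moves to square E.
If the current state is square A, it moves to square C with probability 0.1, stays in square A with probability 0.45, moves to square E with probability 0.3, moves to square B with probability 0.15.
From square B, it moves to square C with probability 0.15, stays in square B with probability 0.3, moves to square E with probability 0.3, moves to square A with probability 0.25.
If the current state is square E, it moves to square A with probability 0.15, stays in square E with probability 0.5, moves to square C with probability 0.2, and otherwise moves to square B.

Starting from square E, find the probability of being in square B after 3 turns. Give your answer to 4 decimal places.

Propagate the distribution vector 3 turns from square E.
After 0 turns: (0.0000, 0.0000, 0.0000, 1.0000)
After 1 turn: (0.2000, 0.1500, 0.1500, 0.5000)
After 2 turns: (0.1675, 0.2200, 0.2025, 0.4100)
After 3 turns: (0.1595, 0.2446, 0.2055, 0.3904)
P(in square B after 3 turns) = 0.2055

0.2055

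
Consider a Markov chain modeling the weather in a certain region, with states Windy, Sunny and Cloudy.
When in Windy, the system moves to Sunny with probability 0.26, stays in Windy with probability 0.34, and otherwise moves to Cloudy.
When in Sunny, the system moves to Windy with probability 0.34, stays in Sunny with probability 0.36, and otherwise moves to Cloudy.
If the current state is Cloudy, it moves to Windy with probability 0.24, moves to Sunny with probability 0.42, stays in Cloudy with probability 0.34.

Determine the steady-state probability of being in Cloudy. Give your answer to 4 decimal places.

Let the stationary distribution be π with π = πP and π_1 + π_2 + π_3 = 1.
π_1 = 0.34·π_1 + 0.34·π_2 + 0.24·π_3
π_2 = 0.26·π_1 + 0.36·π_2 + 0.42·π_3
Solving with the normalization constraint gives π = (0.3056, 0.3501, 0.3443).
So the stationary probability of Cloudy is 0.3443.

0.3443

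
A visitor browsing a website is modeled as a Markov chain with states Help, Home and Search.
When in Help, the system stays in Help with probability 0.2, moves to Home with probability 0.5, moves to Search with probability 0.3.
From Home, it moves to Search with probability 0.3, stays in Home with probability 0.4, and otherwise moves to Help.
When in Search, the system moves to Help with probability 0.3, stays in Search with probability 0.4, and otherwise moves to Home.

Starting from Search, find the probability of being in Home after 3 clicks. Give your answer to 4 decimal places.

0.3930

Propagate the distribution vector 3 clicks from Search.
After 0 clicks: (0.0000, 0.0000, 1.0000)
After 1 click: (0.3000, 0.3000, 0.4000)
After 2 clicks: (0.2700, 0.3900, 0.3400)
After 3 clicks: (0.2730, 0.3930, 0.3340)
P(in Home after 3 clicks) = 0.3930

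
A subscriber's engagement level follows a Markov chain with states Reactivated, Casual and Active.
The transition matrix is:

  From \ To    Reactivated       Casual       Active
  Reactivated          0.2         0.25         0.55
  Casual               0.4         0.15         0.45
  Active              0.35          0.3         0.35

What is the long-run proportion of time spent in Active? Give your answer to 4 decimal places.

Let the stationary distribution be π with π = πP and π_1 + π_2 + π_3 = 1.
π_1 = 0.2·π_1 + 0.4·π_2 + 0.35·π_3
π_2 = 0.25·π_1 + 0.15·π_2 + 0.3·π_3
Solving with the normalization constraint gives π = (0.3151, 0.2472, 0.4377).
So the stationary probability of Active is 0.4377.

0.4377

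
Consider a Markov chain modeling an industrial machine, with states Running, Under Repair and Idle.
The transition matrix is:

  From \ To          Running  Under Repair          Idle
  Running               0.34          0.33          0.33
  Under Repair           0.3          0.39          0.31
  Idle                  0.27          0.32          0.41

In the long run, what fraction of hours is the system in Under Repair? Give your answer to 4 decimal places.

0.3473

Let the stationary distribution be π with π = πP and π_1 + π_2 + π_3 = 1.
π_1 = 0.34·π_1 + 0.3·π_2 + 0.27·π_3
π_2 = 0.33·π_1 + 0.39·π_2 + 0.32·π_3
Solving with the normalization constraint gives π = (0.3015, 0.3473, 0.3511).
So the stationary probability of Under Repair is 0.3473.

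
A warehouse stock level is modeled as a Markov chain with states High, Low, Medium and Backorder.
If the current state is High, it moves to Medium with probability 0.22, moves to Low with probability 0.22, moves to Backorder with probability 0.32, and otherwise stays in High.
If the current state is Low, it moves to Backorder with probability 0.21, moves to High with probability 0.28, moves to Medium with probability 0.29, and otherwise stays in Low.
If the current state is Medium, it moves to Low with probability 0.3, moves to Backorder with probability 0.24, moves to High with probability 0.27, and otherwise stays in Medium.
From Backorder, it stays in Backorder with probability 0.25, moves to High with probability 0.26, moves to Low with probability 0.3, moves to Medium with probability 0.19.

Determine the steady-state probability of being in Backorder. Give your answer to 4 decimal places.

Let the stationary distribution be π with π = πP and π_1 + π_2 + π_3 + π_4 = 1.
π_1 = 0.24·π_1 + 0.28·π_2 + 0.27·π_3 + 0.26·π_4
π_2 = 0.22·π_1 + 0.22·π_2 + 0.3·π_3 + 0.3·π_4
π_3 = 0.22·π_1 + 0.29·π_2 + 0.19·π_3 + 0.19·π_4
Solving with the normalization constraint gives π = (0.2622, 0.2584, 0.2237, 0.2558).
So the stationary probability of Backorder is 0.2558.

0.2558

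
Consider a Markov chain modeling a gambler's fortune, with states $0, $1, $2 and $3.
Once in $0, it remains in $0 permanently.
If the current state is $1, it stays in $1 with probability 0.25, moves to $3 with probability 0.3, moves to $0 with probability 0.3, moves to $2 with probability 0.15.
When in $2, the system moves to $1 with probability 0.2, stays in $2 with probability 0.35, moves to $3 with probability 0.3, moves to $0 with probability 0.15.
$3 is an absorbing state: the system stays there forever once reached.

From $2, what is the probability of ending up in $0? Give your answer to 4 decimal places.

Let h(s) be the probability of absorption at $0 starting from transient state s. Then h($0) = 1 and h($3) = 0. By first-step analysis:
h($1) = 0.3·1 + 0.25·h($1) + 0.15·h($2) + 0.3·0
h($2) = 0.15·1 + 0.2·h($1) + 0.35·h($2) + 0.3·0
Solving: h($1) = 0.4754, h($2) = 0.3770.
Starting from $2, the probability is 0.3770.

0.3770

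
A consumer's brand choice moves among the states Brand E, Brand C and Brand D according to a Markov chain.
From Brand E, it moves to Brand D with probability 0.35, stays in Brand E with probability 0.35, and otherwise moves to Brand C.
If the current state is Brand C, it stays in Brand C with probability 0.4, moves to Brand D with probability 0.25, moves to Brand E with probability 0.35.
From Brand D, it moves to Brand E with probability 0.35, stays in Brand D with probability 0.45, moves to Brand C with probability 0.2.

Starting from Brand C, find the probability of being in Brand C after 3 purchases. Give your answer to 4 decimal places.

Propagate the distribution vector 3 purchases from Brand C.
After 0 purchases: (0.0000, 1.0000, 0.0000)
After 1 purchase: (0.3500, 0.4000, 0.2500)
After 2 purchases: (0.3500, 0.3150, 0.3350)
After 3 purchases: (0.3500, 0.2980, 0.3520)
P(in Brand C after 3 purchases) = 0.2980

0.2980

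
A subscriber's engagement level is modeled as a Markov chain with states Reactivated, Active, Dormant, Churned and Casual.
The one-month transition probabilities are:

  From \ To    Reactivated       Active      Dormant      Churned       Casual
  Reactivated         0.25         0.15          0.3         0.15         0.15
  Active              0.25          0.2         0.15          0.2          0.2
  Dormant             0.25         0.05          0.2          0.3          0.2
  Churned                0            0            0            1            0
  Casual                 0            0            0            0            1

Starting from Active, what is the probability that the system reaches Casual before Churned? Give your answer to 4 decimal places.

0.4750

Let h(s) be the probability of absorption at Casual starting from transient state s. Then h(Casual) = 1 and h(Churned) = 0. By first-step analysis:
h(Reactivated) = 0.25·h(Reactivated) + 0.15·h(Active) + 0.3·h(Dormant) + 0.15·0 + 0.15·1
h(Active) = 0.25·h(Reactivated) + 0.2·h(Active) + 0.15·h(Dormant) + 0.2·0 + 0.2·1
h(Dormant) = 0.25·h(Reactivated) + 0.05·h(Active) + 0.2·h(Dormant) + 0.3·0 + 0.2·1
Solving: h(Reactivated) = 0.4650, h(Active) = 0.4750, h(Dormant) = 0.4250.
Starting from Active, the probability is 0.4750.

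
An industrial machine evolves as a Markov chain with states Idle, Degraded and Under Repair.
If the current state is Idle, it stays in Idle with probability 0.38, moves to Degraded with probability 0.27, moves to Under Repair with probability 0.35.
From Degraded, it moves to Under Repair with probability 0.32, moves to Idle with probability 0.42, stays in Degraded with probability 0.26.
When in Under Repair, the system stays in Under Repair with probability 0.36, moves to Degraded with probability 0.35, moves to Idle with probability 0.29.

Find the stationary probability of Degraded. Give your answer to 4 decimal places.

0.2946

Let the stationary distribution be π with π = πP and π_1 + π_2 + π_3 = 1.
π_1 = 0.38·π_1 + 0.42·π_2 + 0.29·π_3
π_2 = 0.27·π_1 + 0.26·π_2 + 0.35·π_3
Solving with the normalization constraint gives π = (0.3608, 0.2946, 0.3446).
So the stationary probability of Degraded is 0.2946.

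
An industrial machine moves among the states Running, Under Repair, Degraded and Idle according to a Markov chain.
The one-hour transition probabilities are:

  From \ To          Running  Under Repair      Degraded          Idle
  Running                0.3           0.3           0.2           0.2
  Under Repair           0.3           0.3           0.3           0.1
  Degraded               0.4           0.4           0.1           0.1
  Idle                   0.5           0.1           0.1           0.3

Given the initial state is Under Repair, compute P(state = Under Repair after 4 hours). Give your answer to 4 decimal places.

Propagate the distribution vector 4 hours from Under Repair.
After 0 hours: (0.0000, 1.0000, 0.0000, 0.0000)
After 1 hour: (0.3000, 0.3000, 0.3000, 0.1000)
After 2 hours: (0.3500, 0.3100, 0.1900, 0.1500)
After 3 hours: (0.3490, 0.2890, 0.1970, 0.1650)
After 4 hours: (0.3527, 0.2867, 0.1927, 0.1679)
P(in Under Repair after 4 hours) = 0.2867

0.2867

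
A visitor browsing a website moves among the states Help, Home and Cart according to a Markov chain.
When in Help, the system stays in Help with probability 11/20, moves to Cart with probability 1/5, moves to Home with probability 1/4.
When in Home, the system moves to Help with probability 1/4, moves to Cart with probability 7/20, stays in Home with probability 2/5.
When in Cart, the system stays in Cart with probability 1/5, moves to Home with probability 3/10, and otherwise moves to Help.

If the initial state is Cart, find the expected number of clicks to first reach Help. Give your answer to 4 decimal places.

2.4000

Let t(s) be the expected number of clicks to first reach Help from state s, with t(Help) = 0. Conditioning on the first click:
t(Home) = 1 + 0.4·t(Home) + 0.35·t(Cart)
t(Cart) = 1 + 0.3·t(Home) + 0.2·t(Cart)
Solving: t(Home) = 3.0667, t(Cart) = 2.4000.
Expected clicks from Cart to Help: 2.4000.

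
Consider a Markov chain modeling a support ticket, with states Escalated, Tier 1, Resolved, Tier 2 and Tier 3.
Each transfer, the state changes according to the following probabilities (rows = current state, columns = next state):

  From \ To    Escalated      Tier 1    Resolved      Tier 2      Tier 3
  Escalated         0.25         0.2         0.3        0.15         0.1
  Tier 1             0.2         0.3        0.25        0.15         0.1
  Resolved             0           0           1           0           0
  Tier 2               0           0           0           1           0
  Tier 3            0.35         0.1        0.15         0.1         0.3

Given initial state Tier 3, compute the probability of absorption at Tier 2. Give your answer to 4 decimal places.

0.3685

Let h(s) be the probability of absorption at Tier 2 starting from transient state s. Then h(Tier 2) = 1 and h(Resolved) = 0. By first-step analysis:
h(Escalated) = 0.25·h(Escalated) + 0.2·h(Tier 1) + 0.3·0 + 0.15·1 + 0.1·h(Tier 3)
h(Tier 1) = 0.2·h(Escalated) + 0.3·h(Tier 1) + 0.25·0 + 0.15·1 + 0.1·h(Tier 3)
h(Tier 3) = 0.35·h(Escalated) + 0.1·h(Tier 1) + 0.15·0 + 0.1·1 + 0.3·h(Tier 3)
Solving: h(Escalated) = 0.3467, h(Tier 1) = 0.3660, h(Tier 3) = 0.3685.
Starting from Tier 3, the probability is 0.3685.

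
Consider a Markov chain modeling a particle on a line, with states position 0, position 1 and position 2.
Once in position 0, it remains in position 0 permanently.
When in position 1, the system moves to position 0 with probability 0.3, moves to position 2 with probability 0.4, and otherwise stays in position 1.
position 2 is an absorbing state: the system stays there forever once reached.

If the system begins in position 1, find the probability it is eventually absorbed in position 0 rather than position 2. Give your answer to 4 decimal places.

Let h(s) be the probability of absorption at position 0 starting from transient state s. Then h(position 0) = 1 and h(position 2) = 0. By first-step analysis:
h(position 1) = 0.3·1 + 0.3·h(position 1) + 0.4·0
Solving: h(position 1) = 0.4286.
Starting from position 1, the probability is 0.4286.

0.4286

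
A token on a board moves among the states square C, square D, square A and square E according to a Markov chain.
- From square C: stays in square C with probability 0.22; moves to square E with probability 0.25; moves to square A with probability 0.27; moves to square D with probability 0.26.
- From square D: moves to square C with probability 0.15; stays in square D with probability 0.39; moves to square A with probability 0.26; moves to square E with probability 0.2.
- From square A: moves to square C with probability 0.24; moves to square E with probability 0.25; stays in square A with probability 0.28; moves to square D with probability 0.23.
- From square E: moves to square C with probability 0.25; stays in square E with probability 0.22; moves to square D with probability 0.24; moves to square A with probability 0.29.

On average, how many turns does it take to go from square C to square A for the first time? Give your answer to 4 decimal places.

Let t(s) be the expected number of turns to first reach square A from state s, with t(square A) = 0. Conditioning on the first turn:
t(square C) = 1 + 0.22·t(square C) + 0.26·t(square D) + 0.25·t(square E)
t(square D) = 1 + 0.15·t(square C) + 0.39·t(square D) + 0.2·t(square E)
t(square E) = 1 + 0.25·t(square C) + 0.24·t(square D) + 0.22·t(square E)
Solving: t(square C) = 3.6814, t(square D) = 3.7279, t(square E) = 3.6090.
Expected turns from square C to square A: 3.6814.

3.6814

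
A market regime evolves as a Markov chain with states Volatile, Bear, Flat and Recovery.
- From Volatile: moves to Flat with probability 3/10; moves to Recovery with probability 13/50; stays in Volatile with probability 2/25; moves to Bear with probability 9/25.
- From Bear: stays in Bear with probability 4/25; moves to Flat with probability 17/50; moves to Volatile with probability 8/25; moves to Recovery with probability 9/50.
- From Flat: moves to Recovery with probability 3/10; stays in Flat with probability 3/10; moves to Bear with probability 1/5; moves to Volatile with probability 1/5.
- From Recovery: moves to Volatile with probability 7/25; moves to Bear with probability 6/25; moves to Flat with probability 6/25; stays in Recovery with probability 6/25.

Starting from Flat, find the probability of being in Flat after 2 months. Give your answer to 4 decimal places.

0.2900

Propagate the distribution vector 2 months from Flat.
After 0 months: (0.0000, 0.0000, 1.0000, 0.0000)
After 1 month: (0.2000, 0.2000, 0.3000, 0.3000)
After 2 months: (0.2240, 0.2360, 0.2900, 0.2500)
P(in Flat after 2 months) = 0.2900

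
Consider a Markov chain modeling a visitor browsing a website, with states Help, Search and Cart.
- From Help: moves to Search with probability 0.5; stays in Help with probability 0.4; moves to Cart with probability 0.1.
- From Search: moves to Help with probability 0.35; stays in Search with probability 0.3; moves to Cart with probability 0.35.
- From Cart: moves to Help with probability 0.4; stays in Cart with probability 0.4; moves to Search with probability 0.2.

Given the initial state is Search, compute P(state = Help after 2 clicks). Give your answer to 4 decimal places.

Sum over the intermediate state after 1 click:
P = P(Search→Help)·P(Help→Help) + P(Search→Search)·P(Search→Help) + P(Search→Cart)·P(Cart→Help)
  = 0.35×0.4 + 0.3×0.35 + 0.35×0.4
  = 0.1400 + 0.1050 + 0.1400 = 0.3850

0.3850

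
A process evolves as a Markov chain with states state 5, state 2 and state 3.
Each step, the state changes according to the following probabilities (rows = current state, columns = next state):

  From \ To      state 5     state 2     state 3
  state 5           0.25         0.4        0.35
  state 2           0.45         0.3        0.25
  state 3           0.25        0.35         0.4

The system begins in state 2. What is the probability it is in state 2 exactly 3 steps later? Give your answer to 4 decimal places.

0.3476

Propagate the distribution vector 3 steps from state 2.
After 0 steps: (0.0000, 1.0000, 0.0000)
After 1 step: (0.4500, 0.3000, 0.2500)
After 2 steps: (0.3100, 0.3575, 0.3325)
After 3 steps: (0.3215, 0.3476, 0.3309)
P(in state 2 after 3 steps) = 0.3476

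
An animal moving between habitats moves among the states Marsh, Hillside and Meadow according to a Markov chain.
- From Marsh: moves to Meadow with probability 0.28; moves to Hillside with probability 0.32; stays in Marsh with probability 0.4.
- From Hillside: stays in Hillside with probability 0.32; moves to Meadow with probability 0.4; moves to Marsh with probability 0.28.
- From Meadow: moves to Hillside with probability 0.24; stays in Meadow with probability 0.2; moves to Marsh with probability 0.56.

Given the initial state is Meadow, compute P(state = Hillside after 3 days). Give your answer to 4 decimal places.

0.2966

Propagate the distribution vector 3 days from Meadow.
After 0 days: (0.0000, 0.0000, 1.0000)
After 1 day: (0.5600, 0.2400, 0.2000)
After 2 days: (0.4032, 0.3040, 0.2928)
After 3 days: (0.4104, 0.2966, 0.2931)
P(in Hillside after 3 days) = 0.2966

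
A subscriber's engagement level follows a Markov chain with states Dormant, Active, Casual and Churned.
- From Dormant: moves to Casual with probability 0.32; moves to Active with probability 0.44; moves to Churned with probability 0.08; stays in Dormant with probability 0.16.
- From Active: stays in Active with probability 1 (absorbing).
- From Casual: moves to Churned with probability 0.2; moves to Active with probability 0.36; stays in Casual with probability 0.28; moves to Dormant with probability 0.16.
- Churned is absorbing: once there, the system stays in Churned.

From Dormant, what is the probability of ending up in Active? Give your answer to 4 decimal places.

Let h(s) be the probability of absorption at Active starting from transient state s. Then h(Active) = 1 and h(Churned) = 0. By first-step analysis:
h(Dormant) = 0.16·h(Dormant) + 0.44·1 + 0.32·h(Casual) + 0.08·0
h(Casual) = 0.16·h(Dormant) + 0.36·1 + 0.28·h(Casual) + 0.2·0
Solving: h(Dormant) = 0.7803, h(Casual) = 0.6734.
Starting from Dormant, the probability is 0.7803.

0.7803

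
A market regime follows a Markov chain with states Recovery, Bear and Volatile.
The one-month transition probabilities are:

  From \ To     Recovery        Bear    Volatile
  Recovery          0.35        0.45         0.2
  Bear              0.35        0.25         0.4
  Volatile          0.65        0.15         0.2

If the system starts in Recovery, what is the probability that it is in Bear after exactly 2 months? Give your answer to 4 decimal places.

Sum over the intermediate state after 1 month:
P = P(Recovery→Recovery)·P(Recovery→Bear) + P(Recovery→Bear)·P(Bear→Bear) + P(Recovery→Volatile)·P(Volatile→Bear)
  = 0.35×0.45 + 0.45×0.25 + 0.2×0.15
  = 0.1575 + 0.1125 + 0.0300 = 0.3000

0.3000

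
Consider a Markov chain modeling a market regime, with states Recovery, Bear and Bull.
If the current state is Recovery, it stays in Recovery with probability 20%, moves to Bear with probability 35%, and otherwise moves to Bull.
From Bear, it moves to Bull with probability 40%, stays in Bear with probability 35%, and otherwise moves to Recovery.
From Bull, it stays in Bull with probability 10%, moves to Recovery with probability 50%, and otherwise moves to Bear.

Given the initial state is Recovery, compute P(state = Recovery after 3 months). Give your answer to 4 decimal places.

Propagate the distribution vector 3 months from Recovery.
After 0 months: (1.0000, 0.0000, 0.0000)
After 1 month: (0.2000, 0.3500, 0.4500)
After 2 months: (0.3525, 0.3725, 0.2750)
After 3 months: (0.3011, 0.3638, 0.3351)
P(in Recovery after 3 months) = 0.3011

0.3011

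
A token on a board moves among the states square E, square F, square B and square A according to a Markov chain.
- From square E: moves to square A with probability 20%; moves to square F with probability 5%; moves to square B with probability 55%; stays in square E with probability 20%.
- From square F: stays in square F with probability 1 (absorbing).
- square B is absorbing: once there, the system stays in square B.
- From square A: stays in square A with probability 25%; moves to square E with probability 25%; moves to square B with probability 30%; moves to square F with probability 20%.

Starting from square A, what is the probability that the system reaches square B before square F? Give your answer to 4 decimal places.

0.6864

Let h(s) be the probability of absorption at square B starting from transient state s. Then h(square B) = 1 and h(square F) = 0. By first-step analysis:
h(square E) = 0.2·h(square E) + 0.05·0 + 0.55·1 + 0.2·h(square A)
h(square A) = 0.25·h(square E) + 0.2·0 + 0.3·1 + 0.25·h(square A)
Solving: h(square E) = 0.8591, h(square A) = 0.6864.
Starting from square A, the probability is 0.6864.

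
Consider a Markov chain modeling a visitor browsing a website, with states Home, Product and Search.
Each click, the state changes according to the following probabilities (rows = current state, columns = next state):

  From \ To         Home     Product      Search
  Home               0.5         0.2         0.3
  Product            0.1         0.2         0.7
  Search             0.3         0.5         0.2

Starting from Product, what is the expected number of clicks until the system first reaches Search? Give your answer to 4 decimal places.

Let t(s) be the expected number of clicks to first reach Search from state s, with t(Search) = 0. Conditioning on the first click:
t(Home) = 1 + 0.5·t(Home) + 0.2·t(Product)
t(Product) = 1 + 0.1·t(Home) + 0.2·t(Product)
Solving: t(Home) = 2.6316, t(Product) = 1.5789.
Expected clicks from Product to Search: 1.5789.

1.5789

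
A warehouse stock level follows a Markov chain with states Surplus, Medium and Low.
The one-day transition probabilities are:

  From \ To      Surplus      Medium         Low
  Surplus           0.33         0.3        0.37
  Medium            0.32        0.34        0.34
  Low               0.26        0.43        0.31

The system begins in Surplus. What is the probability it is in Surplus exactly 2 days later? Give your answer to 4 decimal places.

0.3011

Sum over the intermediate state after 1 day:
P = P(Surplus→Surplus)·P(Surplus→Surplus) + P(Surplus→Medium)·P(Medium→Surplus) + P(Surplus→Low)·P(Low→Surplus)
  = 0.33×0.33 + 0.3×0.32 + 0.37×0.26
  = 0.1089 + 0.0960 + 0.0962 = 0.3011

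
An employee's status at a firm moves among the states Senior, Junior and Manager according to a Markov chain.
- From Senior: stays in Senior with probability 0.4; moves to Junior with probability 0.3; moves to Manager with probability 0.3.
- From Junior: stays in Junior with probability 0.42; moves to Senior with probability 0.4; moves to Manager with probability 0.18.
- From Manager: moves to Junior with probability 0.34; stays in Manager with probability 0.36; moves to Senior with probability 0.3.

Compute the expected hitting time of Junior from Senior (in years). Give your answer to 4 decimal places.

3.1973

Let t(s) be the expected number of years to first reach Junior from state s, with t(Junior) = 0. Conditioning on the first year:
t(Senior) = 1 + 0.4·t(Senior) + 0.3·t(Manager)
t(Manager) = 1 + 0.3·t(Senior) + 0.36·t(Manager)
Solving: t(Senior) = 3.1973, t(Manager) = 3.0612.
Expected years from Senior to Junior: 3.1973.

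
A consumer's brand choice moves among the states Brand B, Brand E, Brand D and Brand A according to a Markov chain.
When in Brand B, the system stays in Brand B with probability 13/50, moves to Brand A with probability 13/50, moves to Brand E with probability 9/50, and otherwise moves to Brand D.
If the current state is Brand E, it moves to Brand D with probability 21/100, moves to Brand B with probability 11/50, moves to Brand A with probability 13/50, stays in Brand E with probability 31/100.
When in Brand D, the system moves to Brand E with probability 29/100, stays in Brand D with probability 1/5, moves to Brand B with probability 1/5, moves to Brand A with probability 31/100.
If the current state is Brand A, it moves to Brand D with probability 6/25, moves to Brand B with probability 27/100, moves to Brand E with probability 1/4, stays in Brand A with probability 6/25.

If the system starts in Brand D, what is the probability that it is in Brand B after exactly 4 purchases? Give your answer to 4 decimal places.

Propagate the distribution vector 4 purchases from Brand D.
After 0 purchases: (0.0000, 0.0000, 1.0000, 0.0000)
After 1 purchase: (0.2000, 0.2900, 0.2000, 0.3100)
After 2 purchases: (0.2395, 0.2614, 0.2353, 0.2638)
After 3 purchases: (0.2381, 0.2583, 0.2371, 0.2665)
After 4 purchases: (0.2381, 0.2583, 0.2370, 0.2665)
P(in Brand B after 4 purchases) = 0.2381

0.2381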